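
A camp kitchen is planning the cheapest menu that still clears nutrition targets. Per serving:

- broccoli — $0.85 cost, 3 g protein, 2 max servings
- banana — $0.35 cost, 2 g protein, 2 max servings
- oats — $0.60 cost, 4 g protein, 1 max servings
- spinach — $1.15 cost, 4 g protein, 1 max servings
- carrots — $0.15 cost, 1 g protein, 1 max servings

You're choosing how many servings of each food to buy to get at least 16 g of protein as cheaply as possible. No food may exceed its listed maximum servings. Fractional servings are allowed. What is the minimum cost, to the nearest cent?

$3.44

Cost per g of protein: oats $0.1500, carrots $0.1500, banana $0.1750, broccoli $0.2833, spinach $0.2875.
Take 1 serving of oats: +4.0 g protein for $0.60 (total $0.60, still need 12.0 g).
Take 1 serving of carrots: +1.0 g protein for $0.15 (total $0.75, still need 11.0 g).
Take 2 servings of banana: +4.0 g protein for $0.70 (total $1.45, still need 7.0 g).
Take 2 servings of broccoli: +6.0 g protein for $1.70 (total $3.15, still need 1.0 g).
Take 0.25 servings of spinach: +1.0 g protein for $0.29 (total $3.44, still need 0.0 g).
Filling from the cheapest source first is optimal under one linear minimum: $3.44.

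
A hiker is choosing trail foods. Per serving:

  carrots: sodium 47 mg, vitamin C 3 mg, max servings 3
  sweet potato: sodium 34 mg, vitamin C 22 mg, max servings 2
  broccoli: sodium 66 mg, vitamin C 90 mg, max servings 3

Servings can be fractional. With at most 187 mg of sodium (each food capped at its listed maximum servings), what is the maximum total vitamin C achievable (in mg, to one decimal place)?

Vitamin C per mg sodium: broccoli 1.364, sweet potato 0.6471, carrots 0.06383.
Take 2.833 servings of broccoli: uses 187 mg sodium, +255.0 mg vitamin C (running total 255.0 mg).
Greedy by best ratio exhausts the sodium allowance optimally: 255.0 mg.

255.0 mg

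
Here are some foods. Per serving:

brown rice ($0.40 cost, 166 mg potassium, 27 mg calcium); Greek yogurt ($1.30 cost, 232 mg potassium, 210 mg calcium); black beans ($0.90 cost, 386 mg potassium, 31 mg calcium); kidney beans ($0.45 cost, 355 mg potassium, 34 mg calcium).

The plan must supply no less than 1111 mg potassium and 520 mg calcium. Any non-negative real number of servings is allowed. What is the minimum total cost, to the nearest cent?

The cheapest plan sits at a corner of the feasible region — with two constraints it uses at most two foods.
brown rice only: max(1111/166, 520/27) = 19.26 servings → $7.70.
Greek yogurt only: max(1111/232, 520/210) = 4.789 servings → $6.23.
black beans only: max(1111/386, 520/31) = 16.77 servings → $15.10.
kidney beans only: max(1111/355, 520/34) = 15.29 servings → $6.88.
brown rice + Greek yogurt with both tight: 3.94 servings and 1.97 servings → $4.14.
brown rice + black beans with both targets exact would need a negative amount; discard.
brown rice + kidney beans: the both-tight solution has a negative serving — not a feasible corner.
Greek yogurt + black beans with both tight: 2.251 servings and 1.525 servings → $4.30.
Greek yogurt + kidney beans with both tight: 2.203 servings and 1.69 servings → $3.62.
black beans + kidney beans: intersection lies outside the first quadrant.
The minimum over all feasible corners is $3.62.

$3.62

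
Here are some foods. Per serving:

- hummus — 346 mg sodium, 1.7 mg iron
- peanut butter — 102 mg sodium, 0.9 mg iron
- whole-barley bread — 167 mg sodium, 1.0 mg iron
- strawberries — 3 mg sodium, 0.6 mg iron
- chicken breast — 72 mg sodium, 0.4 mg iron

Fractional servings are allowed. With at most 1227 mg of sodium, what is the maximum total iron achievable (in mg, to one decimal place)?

Iron per mg sodium: strawberries 0.2, peanut butter 0.008824, whole-barley bread 0.005988, chicken breast 0.005556, hummus 0.004913.
With no serving limits, spend the whole sodium allowance on strawberries: 1227 mg / 3 mg × 0.6 mg = 245.4 mg.

245.4 mg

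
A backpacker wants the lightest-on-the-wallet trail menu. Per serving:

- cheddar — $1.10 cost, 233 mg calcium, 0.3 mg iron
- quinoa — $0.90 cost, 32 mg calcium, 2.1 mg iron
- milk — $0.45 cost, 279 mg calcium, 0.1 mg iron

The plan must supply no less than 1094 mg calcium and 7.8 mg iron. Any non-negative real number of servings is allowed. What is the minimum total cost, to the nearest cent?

Two binding constraints pin down two serving amounts, so the optimal mix uses at most two foods. The candidates are each food alone (scaled to the tighter of calcium/iron) and each pair with both constraints tight.
cheddar only: max(1094/233, 7.8/0.3) = 26 servings → $28.60.
quinoa only: max(1094/32, 7.8/2.1) = 34.19 servings → $30.77.
milk only: max(1094/279, 7.8/0.1) = 78 servings → $35.10.
cheddar + quinoa with both tight: 4.269 servings and 3.104 servings → $7.49.
cheddar + milk with both targets exact would need a negative amount; discard.
quinoa + milk with both tight: 3.547 servings and 3.514 servings → $4.77.
The minimum over all feasible corners is $4.77.

$4.77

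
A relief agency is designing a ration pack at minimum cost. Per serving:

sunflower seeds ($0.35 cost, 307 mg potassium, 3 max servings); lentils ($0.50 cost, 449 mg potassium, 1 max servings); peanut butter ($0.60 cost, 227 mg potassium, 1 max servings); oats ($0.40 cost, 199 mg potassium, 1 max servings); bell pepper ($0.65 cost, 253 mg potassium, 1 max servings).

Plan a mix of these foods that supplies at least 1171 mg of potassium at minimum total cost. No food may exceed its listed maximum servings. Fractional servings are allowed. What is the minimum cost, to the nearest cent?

$1.32

Cost per mg of potassium: lentils $0.0011, sunflower seeds $0.0011, oats $0.0020, bell pepper $0.0026, peanut butter $0.0026.
Take 1 serving of lentils: +449.0 mg potassium for $0.50 (total $0.50, still need 722.0 mg).
Take 2.352 servings of sunflower seeds: +722.0 mg potassium for $0.82 (total $1.32, still need 0.0 mg).
Greedy by cheapest-per-mg is optimal for a single linear constraint, so the minimum cost is $1.32.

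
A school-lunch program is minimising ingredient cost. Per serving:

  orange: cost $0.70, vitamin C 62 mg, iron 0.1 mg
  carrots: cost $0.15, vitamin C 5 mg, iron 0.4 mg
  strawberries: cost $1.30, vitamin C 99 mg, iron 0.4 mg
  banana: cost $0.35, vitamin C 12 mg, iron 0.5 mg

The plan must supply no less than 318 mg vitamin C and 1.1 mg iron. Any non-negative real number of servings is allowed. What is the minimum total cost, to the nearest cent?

orange only: max(318/62, 1.1/0.1) = 11 servings → $7.70.
carrots only: max(318/5, 1.1/0.4) = 63.6 servings → $9.54.
strawberries only: max(318/99, 1.1/0.4) = 3.212 servings → $4.18.
banana only: max(318/12, 1.1/0.5) = 26.5 servings → $9.28.
orange + carrots with both tight: 5.008 servings and 1.498 servings → $3.73.
orange + strawberries with both tight: 1.228 servings and 2.443 servings → $4.04.
orange + banana with both tight: 4.893 servings and 1.221 servings → $3.85.
carrots + strawberries with both targets exact would need a negative amount; discard.
carrots + banana: the both-tight solution has a negative serving — not a feasible corner.
strawberries + banana: the both-tight solution has a negative serving — not a feasible corner.
The minimum over all feasible corners is $3.73.

$3.73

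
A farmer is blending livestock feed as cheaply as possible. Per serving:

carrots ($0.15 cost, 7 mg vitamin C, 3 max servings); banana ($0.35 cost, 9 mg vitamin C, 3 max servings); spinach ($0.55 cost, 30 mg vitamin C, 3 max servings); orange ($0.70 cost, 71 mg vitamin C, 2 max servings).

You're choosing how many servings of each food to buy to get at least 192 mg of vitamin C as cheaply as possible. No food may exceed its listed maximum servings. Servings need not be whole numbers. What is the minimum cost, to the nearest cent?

$2.32

Cost per mg of vitamin C: orange $0.0099, spinach $0.0183, carrots $0.0214, banana $0.0389.
Take 2 servings of orange: +142.0 mg vitamin C for $1.40 (total $1.40, still need 50.0 mg).
Take 1.667 servings of spinach: +50.0 mg vitamin C for $0.92 (total $2.32, still need 0.0 mg).
Filling from the cheapest source first is optimal under one linear minimum: $2.32.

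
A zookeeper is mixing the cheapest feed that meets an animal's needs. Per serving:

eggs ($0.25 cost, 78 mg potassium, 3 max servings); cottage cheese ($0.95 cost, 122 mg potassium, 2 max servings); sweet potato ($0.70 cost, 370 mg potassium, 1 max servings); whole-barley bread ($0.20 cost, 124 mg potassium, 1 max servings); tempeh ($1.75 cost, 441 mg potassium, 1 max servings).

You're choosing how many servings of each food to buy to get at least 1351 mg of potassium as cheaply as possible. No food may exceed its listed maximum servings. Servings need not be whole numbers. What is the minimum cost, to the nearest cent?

Cost per mg of potassium: whole-barley bread $0.0016, sweet potato $0.0019, eggs $0.0032, tempeh $0.0040, cottage cheese $0.0078.
Take 1 serving of whole-barley bread: +124.0 mg potassium for $0.20 (total $0.20, still need 1227.0 mg).
Take 1 serving of sweet potato: +370.0 mg potassium for $0.70 (total $0.90, still need 857.0 mg).
Take 3 servings of eggs: +234.0 mg potassium for $0.75 (total $1.65, still need 623.0 mg).
Take 1 serving of tempeh: +441.0 mg potassium for $1.75 (total $3.40, still need 182.0 mg).
Take 1.492 servings of cottage cheese: +182.0 mg potassium for $1.42 (total $4.82, still need 0.0 mg).
Greedy by cheapest-per-mg is optimal for a single linear constraint, so the minimum cost is $4.82.

$4.82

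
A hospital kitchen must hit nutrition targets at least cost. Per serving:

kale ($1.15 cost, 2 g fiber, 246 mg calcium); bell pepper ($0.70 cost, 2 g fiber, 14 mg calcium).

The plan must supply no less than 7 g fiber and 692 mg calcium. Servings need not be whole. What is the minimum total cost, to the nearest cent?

An LP optimum is at a vertex; with two nutrient constraints at most two foods are used. Check each candidate.
kale only: max(7/2, 692/246) = 3.5 servings → $4.03.
bell pepper only: max(7/2, 692/14) = 49.43 servings → $34.60.
kale + bell pepper with both tight: 2.772 servings and 0.7284 servings → $3.70.
So the least-cost plan costs $3.70.

$3.70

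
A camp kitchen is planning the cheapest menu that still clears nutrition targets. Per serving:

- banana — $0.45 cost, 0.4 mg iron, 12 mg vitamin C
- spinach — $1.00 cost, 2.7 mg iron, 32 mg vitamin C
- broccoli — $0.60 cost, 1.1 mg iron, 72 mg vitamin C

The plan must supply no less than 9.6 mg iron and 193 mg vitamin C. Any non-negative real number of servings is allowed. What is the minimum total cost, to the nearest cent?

$3.81

Minimising a linear cost over {iron ≥ 9.6, vitamin C ≥ 193, servings ≥ 0} — the optimum is at a vertex, using one or two foods.
banana only: max(9.6/0.4, 193/12) = 24 servings → $10.80.
spinach only: max(9.6/2.7, 193/32) = 6.031 servings → $6.03.
broccoli only: max(9.6/1.1, 193/72) = 8.727 servings → $5.24.
banana + spinach with both tight: 10.91 servings and 1.939 servings → $6.85.
banana + broccoli: the both-tight solution has a negative serving — not a feasible corner.
spinach + broccoli with both tight: 3.008 servings and 1.344 servings → $3.81.
The minimum over all feasible corners is $3.81.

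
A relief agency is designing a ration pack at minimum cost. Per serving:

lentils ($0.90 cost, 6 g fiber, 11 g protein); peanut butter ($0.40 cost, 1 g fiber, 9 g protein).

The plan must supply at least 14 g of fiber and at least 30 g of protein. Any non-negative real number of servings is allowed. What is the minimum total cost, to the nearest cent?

$2.25

The cheapest plan sits at a corner of the feasible region — with two constraints it uses at most two foods.
lentils only: max(14/6, 30/11) = 2.727 servings → $2.45.
peanut butter only: max(14/1, 30/9) = 14 servings → $5.60.
lentils + peanut butter with both tight: 2.233 servings and 0.6047 servings → $2.25.
Cheapest feasible corner: $2.25.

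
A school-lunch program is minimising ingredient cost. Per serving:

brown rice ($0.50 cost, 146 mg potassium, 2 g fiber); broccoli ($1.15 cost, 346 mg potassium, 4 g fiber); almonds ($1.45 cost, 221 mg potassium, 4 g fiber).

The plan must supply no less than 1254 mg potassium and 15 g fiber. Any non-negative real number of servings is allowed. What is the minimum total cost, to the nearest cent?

An LP optimum is at a vertex; with two nutrient constraints at most two foods are used. Check each candidate.
brown rice only: max(1254/146, 15/2) = 8.589 servings → $4.29.
broccoli only: max(1254/346, 15/4) = 3.75 servings → $4.31.
almonds only: max(1254/221, 15/4) = 5.674 servings → $8.23.
brown rice + broccoli with both tight: 1.611 servings and 2.944 servings → $4.19.
brown rice + almonds: intersection lies outside the first quadrant.
broccoli + almonds with both tight: 3.402 servings and 0.348 servings → $4.42.
The minimum over all feasible corners is $4.19.

$4.19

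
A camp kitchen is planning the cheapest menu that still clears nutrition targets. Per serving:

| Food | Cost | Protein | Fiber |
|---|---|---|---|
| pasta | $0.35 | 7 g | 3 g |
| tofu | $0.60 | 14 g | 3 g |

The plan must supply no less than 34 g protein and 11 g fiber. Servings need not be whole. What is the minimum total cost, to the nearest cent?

Two binding constraints pin down two serving amounts, so the optimal mix uses at most two foods. The candidates are each food alone (scaled to the tighter of protein/fiber) and each pair with both constraints tight.
pasta only: max(34/7, 11/3) = 4.857 servings → $1.70.
tofu only: max(34/14, 11/3) = 3.667 servings → $2.20.
pasta + tofu with both tight: 2.476 servings and 1.19 servings → $1.58.
So the least-cost plan costs $1.58.

$1.58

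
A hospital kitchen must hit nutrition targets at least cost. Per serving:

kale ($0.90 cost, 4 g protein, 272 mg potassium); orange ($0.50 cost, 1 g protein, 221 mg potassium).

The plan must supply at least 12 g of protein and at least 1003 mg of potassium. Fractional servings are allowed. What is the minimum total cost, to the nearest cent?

An LP optimum is at a vertex; with two nutrient constraints at most two foods are used. Check each candidate.
kale only: max(12/4, 1003/272) = 3.688 servings → $3.32.
orange only: max(12/1, 1003/221) = 12 servings → $6.00.
kale + orange with both tight: 2.694 servings and 1.222 servings → $3.04.
So the least-cost plan costs $3.04.

$3.04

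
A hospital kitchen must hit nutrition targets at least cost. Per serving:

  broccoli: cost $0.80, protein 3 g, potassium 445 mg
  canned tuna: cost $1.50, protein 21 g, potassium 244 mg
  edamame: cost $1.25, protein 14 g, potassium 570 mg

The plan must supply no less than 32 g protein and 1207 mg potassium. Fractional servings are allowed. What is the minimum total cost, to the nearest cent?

Two binding constraints pin down two serving amounts, so the optimal mix uses at most two foods. The candidates are each food alone (scaled to the tighter of protein/potassium) and each pair with both constraints tight.
broccoli only: max(32/3, 1207/445) = 10.67 servings → $8.53.
canned tuna only: max(32/21, 1207/244) = 4.947 servings → $7.42.
edamame only: max(32/14, 1207/570) = 2.286 servings → $2.86.
broccoli + canned tuna with both tight: 2.036 servings and 1.233 servings → $3.48.
broccoli + edamame: the both-tight solution has a negative serving — not a feasible corner.
canned tuna + edamame with both tight: 0.1569 servings and 2.05 servings → $2.80.
The minimum over all feasible corners is $2.80.

$2.80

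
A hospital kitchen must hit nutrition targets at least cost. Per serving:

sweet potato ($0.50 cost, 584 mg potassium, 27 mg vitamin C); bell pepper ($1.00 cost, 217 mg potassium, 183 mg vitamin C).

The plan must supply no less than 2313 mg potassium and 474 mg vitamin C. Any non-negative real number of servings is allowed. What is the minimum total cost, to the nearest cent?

$3.71

Compare the cost at each extreme point of the feasible region.
sweet potato only: max(2313/584, 474/27) = 17.56 servings → $8.78.
bell pepper only: max(2313/217, 474/183) = 10.66 servings → $10.66.
sweet potato + bell pepper with both tight: 3.172 servings and 2.122 servings → $3.71.
Cheapest feasible corner: $3.71.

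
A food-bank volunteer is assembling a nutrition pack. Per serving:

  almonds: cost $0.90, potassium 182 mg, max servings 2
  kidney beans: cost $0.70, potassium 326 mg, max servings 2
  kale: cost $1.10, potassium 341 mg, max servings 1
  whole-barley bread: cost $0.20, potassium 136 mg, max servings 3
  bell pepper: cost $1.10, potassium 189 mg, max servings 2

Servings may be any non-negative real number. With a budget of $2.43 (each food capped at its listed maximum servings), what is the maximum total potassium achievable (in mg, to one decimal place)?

Potassium per dollar: whole-barley bread 680, kidney beans 465.7, kale 310, almonds 202.2, bell pepper 171.8.
Take 3 servings of whole-barley bread: spends $0.60, +408.0 mg potassium (running total 408.0 mg).
Take 2 servings of kidney beans: spends $1.40, +652.0 mg potassium (running total 1060.0 mg).
Take 0.3909 servings of kale: spends $0.43, +133.3 mg potassium (running total 1193.3 mg).
Greedy by best ratio exhausts the cost allowance optimally: 1193.3 mg.

1193.3 mg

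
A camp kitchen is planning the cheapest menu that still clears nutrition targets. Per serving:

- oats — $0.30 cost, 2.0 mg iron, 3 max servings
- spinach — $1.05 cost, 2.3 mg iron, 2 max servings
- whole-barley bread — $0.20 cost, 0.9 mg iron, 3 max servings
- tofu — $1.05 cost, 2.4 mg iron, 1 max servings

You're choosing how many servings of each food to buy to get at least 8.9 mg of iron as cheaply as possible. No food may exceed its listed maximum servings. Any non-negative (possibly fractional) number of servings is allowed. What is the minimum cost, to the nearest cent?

Cost per mg of iron: oats $0.1500, whole-barley bread $0.2222, tofu $0.4375, spinach $0.4565.
Take 3 servings of oats: +6.0 mg iron for $0.90 (total $0.90, still need 2.9 mg).
Take 3 servings of whole-barley bread: +2.7 mg iron for $0.60 (total $1.50, still need 0.2 mg).
Take 0.08333 servings of tofu: +0.2 mg iron for $0.09 (total $1.59, still need 0.0 mg).
Greedy by cheapest-per-mg is optimal for a single linear constraint, so the minimum cost is $1.59.

$1.59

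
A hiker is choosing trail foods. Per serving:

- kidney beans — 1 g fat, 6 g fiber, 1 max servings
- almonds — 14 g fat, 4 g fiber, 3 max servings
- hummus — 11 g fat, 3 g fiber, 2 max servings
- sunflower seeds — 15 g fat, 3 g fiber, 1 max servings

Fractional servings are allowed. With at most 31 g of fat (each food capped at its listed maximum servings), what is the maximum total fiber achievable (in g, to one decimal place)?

Fiber per g fat: kidney beans 6, almonds 0.2857, hummus 0.2727, sunflower seeds 0.2.
Take 1 serving of kidney beans: uses 1 g fat, +6.0 g fiber (running total 6.0 g).
Take 2.143 servings of almonds: uses 30 g fat, +8.6 g fiber (running total 14.6 g).
Filling greedily by fiber-per-g fat is optimal for one linear limit, giving 14.6 g.

14.6 g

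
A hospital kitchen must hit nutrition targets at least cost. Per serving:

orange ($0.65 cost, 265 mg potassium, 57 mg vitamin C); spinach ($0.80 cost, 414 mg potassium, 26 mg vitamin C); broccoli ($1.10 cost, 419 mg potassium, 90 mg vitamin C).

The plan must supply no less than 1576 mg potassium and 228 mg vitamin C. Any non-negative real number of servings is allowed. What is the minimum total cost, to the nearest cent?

This is a tiny linear program; its minimum lies at a vertex of the feasible set. List the vertices and price them.
orange only: max(1576/265, 228/57) = 5.947 servings → $3.87.
spinach only: max(1576/414, 228/26) = 8.769 servings → $7.02.
broccoli only: max(1576/419, 228/90) = 3.761 servings → $4.14.
orange + spinach with both tight: 3.197 servings and 1.76 servings → $3.49.
orange + broccoli: the both-tight solution has a negative serving — not a feasible corner.
spinach + broccoli with both tight: 1.756 servings and 2.026 servings → $3.63.
The minimum over all feasible corners is $3.49.

$3.49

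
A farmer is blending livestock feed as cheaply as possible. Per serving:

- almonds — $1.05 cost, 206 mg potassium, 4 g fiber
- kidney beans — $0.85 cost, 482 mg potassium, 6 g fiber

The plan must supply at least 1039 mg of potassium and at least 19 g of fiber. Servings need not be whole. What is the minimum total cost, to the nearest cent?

For a min-cost LP with two ≥-constraints, a basic feasible solution has at most two positive variables.
almonds only: max(1039/206, 19/4) = 5.044 servings → $5.30.
kidney beans only: max(1039/482, 19/6) = 3.167 servings → $2.69.
almonds + kidney beans with both tight: 4.225 servings and 0.3497 servings → $4.73.
So the least-cost plan costs $2.69.

$2.69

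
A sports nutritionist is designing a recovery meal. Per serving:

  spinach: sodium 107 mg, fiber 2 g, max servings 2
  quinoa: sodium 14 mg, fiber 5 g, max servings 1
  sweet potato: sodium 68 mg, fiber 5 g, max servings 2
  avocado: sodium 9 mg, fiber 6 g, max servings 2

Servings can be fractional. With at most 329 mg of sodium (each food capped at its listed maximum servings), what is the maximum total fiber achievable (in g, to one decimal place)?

30.0 g

Fiber per mg sodium: avocado 0.6667, quinoa 0.3571, sweet potato 0.07353, spinach 0.01869.
Take 2 servings of avocado: uses 18 mg sodium, +12.0 g fiber (running total 12.0 g).
Take 1 serving of quinoa: uses 14 mg sodium, +5.0 g fiber (running total 17.0 g).
Take 2 servings of sweet potato: uses 136 mg sodium, +10.0 g fiber (running total 27.0 g).
Take 1.505 servings of spinach: uses 161 mg sodium, +3.0 g fiber (running total 30.0 g).
Greedy by best ratio exhausts the sodium allowance optimally: 30.0 g.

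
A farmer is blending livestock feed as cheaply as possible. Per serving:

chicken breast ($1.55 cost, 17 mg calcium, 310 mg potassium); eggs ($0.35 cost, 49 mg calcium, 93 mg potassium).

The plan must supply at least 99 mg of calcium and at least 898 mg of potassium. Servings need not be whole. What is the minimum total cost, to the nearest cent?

$3.38

At the optimum either one food covers both requirements or two foods hit both targets exactly; no other combination can be cheaper.
chicken breast only: max(99/17, 898/310) = 5.824 servings → $9.03.
eggs only: max(99/49, 898/93) = 9.656 servings → $3.38.
chicken breast + eggs with both tight: 2.557 servings and 1.133 servings → $4.36.
So the least-cost plan costs $3.38.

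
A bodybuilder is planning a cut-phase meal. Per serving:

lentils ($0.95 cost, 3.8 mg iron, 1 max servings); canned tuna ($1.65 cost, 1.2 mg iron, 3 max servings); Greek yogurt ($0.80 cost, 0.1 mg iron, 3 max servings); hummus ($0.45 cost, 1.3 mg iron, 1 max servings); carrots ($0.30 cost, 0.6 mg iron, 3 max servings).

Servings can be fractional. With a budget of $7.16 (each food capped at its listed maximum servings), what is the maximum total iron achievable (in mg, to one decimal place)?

Iron per dollar: lentils 4, hummus 2.889, carrots 2, canned tuna 0.7273, Greek yogurt 0.125.
Take 1 serving of lentils: spends $0.95, +3.8 mg iron (running total 3.8 mg).
Take 1 serving of hummus: spends $0.45, +1.3 mg iron (running total 5.1 mg).
Take 3 servings of carrots: spends $0.90, +1.8 mg iron (running total 6.9 mg).
Take 2.945 servings of canned tuna: spends $4.86, +3.5 mg iron (running total 10.4 mg).
Filling greedily by iron-per-dollar is optimal for one linear limit, giving 10.4 mg.

10.4 mg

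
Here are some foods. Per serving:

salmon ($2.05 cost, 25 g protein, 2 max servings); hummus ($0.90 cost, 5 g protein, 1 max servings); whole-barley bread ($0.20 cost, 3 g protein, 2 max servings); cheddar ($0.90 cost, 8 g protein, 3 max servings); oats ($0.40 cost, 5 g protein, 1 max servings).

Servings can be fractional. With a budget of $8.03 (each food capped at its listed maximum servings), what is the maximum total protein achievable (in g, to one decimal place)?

Protein per dollar: whole-barley bread 15, oats 12.5, salmon 12.2, cheddar 8.889, hummus 5.556.
Take 2 servings of whole-barley bread: spends $0.40, +6.0 g protein (running total 6.0 g).
Take 1 serving of oats: spends $0.40, +5.0 g protein (running total 11.0 g).
Take 2 servings of salmon: spends $4.10, +50.0 g protein (running total 61.0 g).
Take 3 servings of cheddar: spends $2.70, +24.0 g protein (running total 85.0 g).
Take 0.4778 servings of hummus: spends $0.43, +2.4 g protein (running total 87.4 g).
Filling greedily by protein-per-dollar is optimal for one linear limit, giving 87.4 g.

87.4 g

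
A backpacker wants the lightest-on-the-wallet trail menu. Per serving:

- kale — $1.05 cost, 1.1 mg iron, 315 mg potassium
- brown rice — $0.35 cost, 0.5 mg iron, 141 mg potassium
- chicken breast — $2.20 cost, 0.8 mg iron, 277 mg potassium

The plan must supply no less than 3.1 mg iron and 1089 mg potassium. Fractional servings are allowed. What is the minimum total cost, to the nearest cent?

For a min-cost LP with two ≥-constraints, a basic feasible solution has at most two positive variables.
kale only: max(3.1/1.1, 1089/315) = 3.457 servings → $3.63.
brown rice only: max(3.1/0.5, 1089/141) = 7.723 servings → $2.70.
chicken breast only: max(3.1/0.8, 1089/277) = 3.931 servings → $8.65.
kale + brown rice with both targets exact would need a negative amount; discard.
kale + chicken breast: intersection lies outside the first quadrant.
brown rice + chicken breast: intersection lies outside the first quadrant.
So the least-cost plan costs $2.70.

$2.70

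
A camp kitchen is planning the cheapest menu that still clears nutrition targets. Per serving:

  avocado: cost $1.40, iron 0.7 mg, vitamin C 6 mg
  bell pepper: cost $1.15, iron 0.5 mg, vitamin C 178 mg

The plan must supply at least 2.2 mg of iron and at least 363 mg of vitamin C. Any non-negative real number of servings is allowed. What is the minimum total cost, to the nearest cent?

$4.70

A basic optimal solution has at most two foods positive. Try each food alone and each pair with both targets met exactly.
avocado only: max(2.2/0.7, 363/6) = 60.5 servings → $84.70.
bell pepper only: max(2.2/0.5, 363/178) = 4.4 servings → $5.06.
avocado + bell pepper with both tight: 1.728 servings and 1.981 servings → $4.70.
Cheapest feasible corner: $4.70.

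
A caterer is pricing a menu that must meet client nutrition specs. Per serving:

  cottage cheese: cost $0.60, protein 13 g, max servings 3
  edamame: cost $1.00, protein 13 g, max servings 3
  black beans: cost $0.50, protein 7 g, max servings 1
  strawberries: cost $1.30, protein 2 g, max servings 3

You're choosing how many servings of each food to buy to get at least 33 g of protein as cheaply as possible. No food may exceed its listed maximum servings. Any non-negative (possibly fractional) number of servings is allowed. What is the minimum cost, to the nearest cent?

$1.52

Cost per g of protein: cottage cheese $0.0462, black beans $0.0714, edamame $0.0769, strawberries $0.6500.
Take 2.538 servings of cottage cheese: +33.0 g protein for $1.52 (total $1.52, still need 0.0 g).
Filling from the cheapest source first is optimal under one linear minimum: $1.52.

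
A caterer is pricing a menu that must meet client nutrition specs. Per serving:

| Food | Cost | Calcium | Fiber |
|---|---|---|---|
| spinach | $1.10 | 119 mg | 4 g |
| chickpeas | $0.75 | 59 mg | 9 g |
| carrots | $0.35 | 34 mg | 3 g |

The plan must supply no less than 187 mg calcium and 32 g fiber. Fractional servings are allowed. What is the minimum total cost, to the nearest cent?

Compare the cost at each extreme point of the feasible region.
spinach only: max(187/119, 32/4) = 8 servings → $8.80.
chickpeas only: max(187/59, 32/9) = 3.556 servings → $2.67.
carrots only: max(187/34, 32/3) = 10.67 servings → $3.73.
spinach + chickpeas: the both-tight solution has a negative serving — not a feasible corner.
spinach + carrots: the both-tight solution has a negative serving — not a feasible corner.
chickpeas + carrots: the both-tight solution has a negative serving — not a feasible corner.
Cheapest feasible corner: $2.67.

$2.67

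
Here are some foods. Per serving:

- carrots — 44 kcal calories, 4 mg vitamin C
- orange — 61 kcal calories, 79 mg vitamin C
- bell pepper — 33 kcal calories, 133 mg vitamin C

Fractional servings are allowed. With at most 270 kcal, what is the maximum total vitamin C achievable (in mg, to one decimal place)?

Vitamin C per kcal: bell pepper 4.03, orange 1.295, carrots 0.09091.
With no serving limits, spend the whole calories allowance on bell pepper: 270 kcal / 33 kcal × 133 mg = 1088.2 mg.

1088.2 mg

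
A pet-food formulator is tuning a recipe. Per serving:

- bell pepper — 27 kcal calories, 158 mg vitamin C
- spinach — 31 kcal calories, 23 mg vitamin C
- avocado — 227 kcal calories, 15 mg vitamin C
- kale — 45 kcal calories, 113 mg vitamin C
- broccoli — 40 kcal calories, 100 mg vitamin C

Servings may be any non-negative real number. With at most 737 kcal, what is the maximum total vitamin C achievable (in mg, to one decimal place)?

4312.8 mg

Vitamin C per kcal: bell pepper 5.852, kale 2.511, broccoli 2.5, spinach 0.7419, avocado 0.06608.
With no serving limits, spend the whole calories allowance on bell pepper: 737 kcal / 27 kcal × 158 mg = 4312.8 mg.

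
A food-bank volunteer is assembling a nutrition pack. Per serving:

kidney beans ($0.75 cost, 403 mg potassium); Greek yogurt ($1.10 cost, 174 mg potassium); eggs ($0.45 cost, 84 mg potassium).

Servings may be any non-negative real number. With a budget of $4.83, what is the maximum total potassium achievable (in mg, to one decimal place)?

2595.3 mg

Potassium per dollar: kidney beans 537.3, eggs 186.7, Greek yogurt 158.2.
With no serving limits, spend the whole cost allowance on kidney beans: $4.83 / $0.75 × 403 mg = 2595.3 mg.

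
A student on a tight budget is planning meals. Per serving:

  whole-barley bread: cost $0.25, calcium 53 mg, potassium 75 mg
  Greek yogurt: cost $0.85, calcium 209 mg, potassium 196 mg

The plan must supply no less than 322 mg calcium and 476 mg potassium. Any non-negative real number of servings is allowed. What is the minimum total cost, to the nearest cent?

$1.59

Minimising a linear cost over {calcium ≥ 322, potassium ≥ 476, servings ≥ 0} — the optimum is at a vertex, using one or two foods.
whole-barley bread only: max(322/53, 476/75) = 6.347 servings → $1.59.
Greek yogurt only: max(322/209, 476/196) = 2.429 servings → $2.06.
whole-barley bread + Greek yogurt with both targets exact would need a negative amount; discard.
The minimum over all feasible corners is $1.59.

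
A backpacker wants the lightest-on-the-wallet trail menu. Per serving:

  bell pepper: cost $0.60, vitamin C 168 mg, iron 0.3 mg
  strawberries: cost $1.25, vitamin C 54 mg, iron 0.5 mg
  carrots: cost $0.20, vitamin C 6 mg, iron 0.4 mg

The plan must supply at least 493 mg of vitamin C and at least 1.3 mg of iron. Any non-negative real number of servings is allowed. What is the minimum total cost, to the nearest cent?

With two linear requirements the optimum uses one or two foods; enumerate the corners.
bell pepper only: max(493/168, 1.3/0.3) = 4.333 servings → $2.60.
strawberries only: max(493/54, 1.3/0.5) = 9.13 servings → $11.41.
carrots only: max(493/6, 1.3/0.4) = 82.17 servings → $16.43.
bell pepper + strawberries with both tight: 2.6 servings and 1.04 servings → $2.86.
bell pepper + carrots with both tight: 2.896 servings and 1.078 servings → $1.95.
strawberries + carrots: intersection lies outside the first quadrant.
Cheapest feasible corner: $1.95.

$1.95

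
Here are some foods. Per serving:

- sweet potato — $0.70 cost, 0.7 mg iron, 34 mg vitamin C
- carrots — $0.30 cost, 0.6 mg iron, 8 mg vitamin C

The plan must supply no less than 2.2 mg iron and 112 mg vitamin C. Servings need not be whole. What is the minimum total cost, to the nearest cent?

At the optimum either one food covers both requirements or two foods hit both targets exactly; no other combination can be cheaper.
sweet potato only: max(2.2/0.7, 112/34) = 3.294 servings → $2.31.
carrots only: max(2.2/0.6, 112/8) = 14 servings → $4.20.
sweet potato + carrots: intersection lies outside the first quadrant.
The minimum over all feasible corners is $2.31.

$2.31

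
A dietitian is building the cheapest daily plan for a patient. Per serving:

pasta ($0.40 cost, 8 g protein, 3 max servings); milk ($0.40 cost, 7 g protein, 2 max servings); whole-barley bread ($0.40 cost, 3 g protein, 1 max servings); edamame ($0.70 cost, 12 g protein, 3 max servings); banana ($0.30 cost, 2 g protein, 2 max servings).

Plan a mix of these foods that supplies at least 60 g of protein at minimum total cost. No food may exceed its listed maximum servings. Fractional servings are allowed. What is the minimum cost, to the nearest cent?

$3.28

Cost per g of protein: pasta $0.0500, milk $0.0571, edamame $0.0583, whole-barley bread $0.1333, banana $0.1500.
Take 3 servings of pasta: +24.0 g protein for $1.20 (total $1.20, still need 36.0 g).
Take 2 servings of milk: +14.0 g protein for $0.80 (total $2.00, still need 22.0 g).
Take 1.833 servings of edamame: +22.0 g protein for $1.28 (total $3.28, still need 0.0 g).
Greedy by cheapest-per-g is optimal for a single linear constraint, so the minimum cost is $3.28.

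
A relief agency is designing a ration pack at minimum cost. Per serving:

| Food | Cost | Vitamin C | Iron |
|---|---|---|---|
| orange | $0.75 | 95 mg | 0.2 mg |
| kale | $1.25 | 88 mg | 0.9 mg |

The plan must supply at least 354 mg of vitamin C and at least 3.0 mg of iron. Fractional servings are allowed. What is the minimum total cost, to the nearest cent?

With two linear requirements the optimum uses one or two foods; enumerate the corners.
orange only: max(354/95, 3.0/0.2) = 15 servings → $11.25.
kale only: max(354/88, 3.0/0.9) = 4.023 servings → $5.03.
orange + kale with both tight: 0.8041 servings and 3.155 servings → $4.55.
So the least-cost plan costs $4.55.

$4.55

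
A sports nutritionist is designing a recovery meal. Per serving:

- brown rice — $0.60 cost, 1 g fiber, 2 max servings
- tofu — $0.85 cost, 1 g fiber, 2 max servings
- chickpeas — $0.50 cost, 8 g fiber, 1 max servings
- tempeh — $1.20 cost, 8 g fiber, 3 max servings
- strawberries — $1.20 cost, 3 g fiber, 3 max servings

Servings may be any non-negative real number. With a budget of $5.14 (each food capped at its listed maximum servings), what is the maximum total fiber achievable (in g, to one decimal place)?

Fiber per dollar: chickpeas 16, tempeh 6.667, strawberries 2.5, brown rice 1.667, tofu 1.176.
Take 1 serving of chickpeas: spends $0.50, +8.0 g fiber (running total 8.0 g).
Take 3 servings of tempeh: spends $3.60, +24.0 g fiber (running total 32.0 g).
Take 0.8667 servings of strawberries: spends $1.04, +2.6 g fiber (running total 34.6 g).
Greedy by best ratio exhausts the cost allowance optimally: 34.6 g.

34.6 g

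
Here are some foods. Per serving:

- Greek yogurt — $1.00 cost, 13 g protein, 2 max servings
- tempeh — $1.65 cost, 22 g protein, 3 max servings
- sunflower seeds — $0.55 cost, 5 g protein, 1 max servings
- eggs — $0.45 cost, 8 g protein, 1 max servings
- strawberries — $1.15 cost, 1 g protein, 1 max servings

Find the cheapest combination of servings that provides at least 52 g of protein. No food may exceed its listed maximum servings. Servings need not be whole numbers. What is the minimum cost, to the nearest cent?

$3.75

Cost per g of protein: eggs $0.0563, tempeh $0.0750, Greek yogurt $0.0769, sunflower seeds $0.1100, strawberries $1.1500.
Take 1 serving of eggs: +8.0 g protein for $0.45 (total $0.45, still need 44.0 g).
Take 2 servings of tempeh: +44.0 g protein for $3.30 (total $3.75, still need 0.0 g).
Greedy by cheapest-per-g is optimal for a single linear constraint, so the minimum cost is $3.75.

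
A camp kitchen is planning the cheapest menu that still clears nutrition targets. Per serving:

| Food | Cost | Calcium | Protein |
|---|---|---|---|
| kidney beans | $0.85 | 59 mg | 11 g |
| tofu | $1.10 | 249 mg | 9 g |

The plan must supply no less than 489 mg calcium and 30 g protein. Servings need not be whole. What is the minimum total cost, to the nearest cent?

kidney beans only: max(489/59, 30/11) = 8.288 servings → $7.04.
tofu only: max(489/249, 30/9) = 3.333 servings → $3.67.
kidney beans + tofu with both tight: 1.39 servings and 1.635 servings → $2.98.
The minimum over all feasible corners is $2.98.

$2.98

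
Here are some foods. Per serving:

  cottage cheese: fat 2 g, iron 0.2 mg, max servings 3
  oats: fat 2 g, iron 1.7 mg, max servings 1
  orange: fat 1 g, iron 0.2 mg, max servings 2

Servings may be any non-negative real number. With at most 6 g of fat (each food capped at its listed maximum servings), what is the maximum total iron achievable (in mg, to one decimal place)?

Iron per g fat: oats 0.85, orange 0.2, cottage cheese 0.1.
Take 1 serving of oats: uses 2 g fat, +1.7 mg iron (running total 1.7 mg).
Take 2 servings of orange: uses 2 g fat, +0.4 mg iron (running total 2.1 mg).
Take 1 serving of cottage cheese: uses 2 g fat, +0.2 mg iron (running total 2.3 mg).
Greedy by best ratio exhausts the fat allowance optimally: 2.3 mg.

2.3 mg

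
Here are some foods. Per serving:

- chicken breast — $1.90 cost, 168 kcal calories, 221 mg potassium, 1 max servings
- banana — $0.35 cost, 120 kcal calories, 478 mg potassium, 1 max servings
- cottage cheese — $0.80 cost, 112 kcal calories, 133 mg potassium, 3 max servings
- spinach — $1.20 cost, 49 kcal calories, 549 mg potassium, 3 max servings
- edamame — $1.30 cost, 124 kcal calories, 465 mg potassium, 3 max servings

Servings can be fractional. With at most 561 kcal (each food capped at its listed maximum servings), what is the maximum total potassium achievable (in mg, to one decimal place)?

Potassium per kcal: spinach 11.2, banana 3.983, edamame 3.75, chicken breast 1.315, cottage cheese 1.188.
Take 3 servings of spinach: uses 147 kcal, +1647.0 mg potassium (running total 1647.0 mg).
Take 1 serving of banana: uses 120 kcal, +478.0 mg potassium (running total 2125.0 mg).
Take 2.371 servings of edamame: uses 294 kcal, +1102.5 mg potassium (running total 3227.5 mg).
Greedy by best ratio exhausts the calories allowance optimally: 3227.5 mg.

3227.5 mg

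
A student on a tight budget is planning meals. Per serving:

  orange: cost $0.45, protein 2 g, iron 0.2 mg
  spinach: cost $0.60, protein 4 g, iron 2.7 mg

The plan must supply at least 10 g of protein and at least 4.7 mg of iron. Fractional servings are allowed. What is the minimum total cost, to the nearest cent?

$1.50

At the optimum either one food covers both requirements or two foods hit both targets exactly; no other combination can be cheaper.
orange only: max(10/2, 4.7/0.2) = 23.5 servings → $10.57.
spinach only: max(10/4, 4.7/2.7) = 2.5 servings → $1.50.
orange + spinach with both tight: 1.783 servings and 1.609 servings → $1.77.
Cheapest feasible corner: $1.50.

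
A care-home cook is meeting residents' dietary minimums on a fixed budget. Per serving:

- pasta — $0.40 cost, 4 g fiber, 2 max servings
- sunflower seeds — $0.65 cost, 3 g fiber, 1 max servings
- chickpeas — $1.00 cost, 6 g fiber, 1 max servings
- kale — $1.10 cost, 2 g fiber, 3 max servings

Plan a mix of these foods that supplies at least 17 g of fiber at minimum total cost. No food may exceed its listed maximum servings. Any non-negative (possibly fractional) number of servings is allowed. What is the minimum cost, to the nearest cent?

$2.45

Cost per g of fiber: pasta $0.1000, chickpeas $0.1667, sunflower seeds $0.2167, kale $0.5500.
Take 2 servings of pasta: +8.0 g fiber for $0.80 (total $0.80, still need 9.0 g).
Take 1 serving of chickpeas: +6.0 g fiber for $1.00 (total $1.80, still need 3.0 g).
Take 1 serving of sunflower seeds: +3.0 g fiber for $0.65 (total $2.45, still need 0.0 g).
Greedy by cheapest-per-g is optimal for a single linear constraint, so the minimum cost is $2.45.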